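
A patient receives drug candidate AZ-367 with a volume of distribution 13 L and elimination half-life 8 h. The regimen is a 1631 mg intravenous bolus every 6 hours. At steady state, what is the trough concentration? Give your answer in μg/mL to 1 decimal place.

184.0 μg/mL

Over one 6-h interval, 6/8 ≈ 0.75 half-lives elapse, leaving f ≈ 0.5946 of each dose.
At steady state, accumulation factor R = 1/(1 − e^(−kτ)) ≈ 2.4667.
Each bolus raises the concentration by D/Vd = 1631/13 ≈ 125.462 μg/mL.
Cmax,ss = C₀/(1 − f) ≈ 125.462/0.4054 ≈ 309.477 μg/mL.
Steady-state trough Cmin,ss = Cmax,ss·f ≈ 309.477 × 0.5946 ≈ 184.015 μg/mL.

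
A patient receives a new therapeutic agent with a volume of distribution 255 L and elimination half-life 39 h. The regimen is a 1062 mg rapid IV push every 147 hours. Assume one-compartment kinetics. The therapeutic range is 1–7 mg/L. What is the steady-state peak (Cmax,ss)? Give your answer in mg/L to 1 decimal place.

Over one 147-h interval, 147/39 ≈ 3.7692 half-lives elapse, leaving f ≈ 0.0733 of each dose.
At steady state, accumulation factor R = 1/(1 − e^(−kτ)) ≈ 1.0791.
Single-dose peak C₀ = D/Vd = 1062/255 ≈ 4.165 mg/L.
Steady-state peak Cmax,ss = C₀·R ≈ 4.165 × 1.0791 ≈ 4.494 mg/L.
Peak 4.5 mg/L vs MTC 7 mg/L: below toxic threshold.

4.5 mg/L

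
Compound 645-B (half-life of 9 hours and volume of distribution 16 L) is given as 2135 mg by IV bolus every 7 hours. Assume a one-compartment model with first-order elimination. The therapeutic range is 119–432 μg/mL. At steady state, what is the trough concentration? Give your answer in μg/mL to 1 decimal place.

186.8 μg/mL

Over one 7-h interval, 7/9 ≈ 0.77778 half-lives elapse, leaving f ≈ 0.5833 of each dose.
Each bolus raises the concentration by D/Vd = 2135/16 ≈ 133.438 μg/mL.
Steady-state trough Cmin,ss = C₀·f/(1−f) ≈ 133.438 × 0.5833/0.4167 ≈ 186.788 μg/mL.
Trough 186.8 μg/mL vs MEC 119 μg/mL: adequate.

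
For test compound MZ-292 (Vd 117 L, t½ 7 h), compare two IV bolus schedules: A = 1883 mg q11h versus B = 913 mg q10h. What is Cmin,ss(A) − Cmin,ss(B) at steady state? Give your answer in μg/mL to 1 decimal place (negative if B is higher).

Regimen A: f = (1/2)^(11/7) ≈ 0.3365; Cmin,ss = (1883/117)·f/(1−f) ≈ 8.162 μg/mL.
Regimen B: f = (1/2)^(10/7) ≈ 0.3715; Cmin,ss = (913/117)·f/(1−f) ≈ 4.613 μg/mL.
Difference ≈ 8.162 − 4.613 ≈ 3.549 μg/mL.

3.5 μg/mL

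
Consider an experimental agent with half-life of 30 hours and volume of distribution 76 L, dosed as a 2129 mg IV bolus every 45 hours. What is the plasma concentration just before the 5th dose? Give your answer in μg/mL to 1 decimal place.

f = (1/2)^(τ/t½) = (1/2)^(45/30) ≈ 0.3536.
C₀ = D/Vd = 2129/76 ≈ 28.013 μg/mL.
Before the 5th dose, 4 doses have been given. Superposition: Cmin = C₀·(f + f² + … + f^4).
≈ 28.013 × (0.3536 + 0.1250 + 0.0442 + 0.0156) ≈ 28.013 × 0.5384 ≈ 15.082 μg/mL.

15.1 μg/mL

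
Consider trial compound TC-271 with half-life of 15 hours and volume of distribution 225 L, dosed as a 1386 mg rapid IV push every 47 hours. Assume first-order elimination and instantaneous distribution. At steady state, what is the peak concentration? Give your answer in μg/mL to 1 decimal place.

7.0 μg/mL

k = ln2/t½ = ln2/15 ≈ 0.046210 h⁻¹; fraction remaining f = e^(−kτ) = e^(−0.046210×47) ≈ 0.1140.
At steady state, accumulation factor R = 1/(1 − e^(−kτ)) ≈ 1.1287.
Single-dose peak C₀ = D/Vd = 1386/225 ≈ 6.160 μg/mL.
Steady-state peak Cmax,ss = C₀·R ≈ 6.160 × 1.1287 ≈ 6.953 μg/mL.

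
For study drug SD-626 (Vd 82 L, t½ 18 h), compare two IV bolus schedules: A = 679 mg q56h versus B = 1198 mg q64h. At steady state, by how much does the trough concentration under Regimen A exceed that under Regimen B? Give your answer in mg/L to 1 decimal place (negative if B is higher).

Regimen A: f = (1/2)^(56/18) ≈ 0.1157; Cmin,ss = (679/82)·f/(1−f) ≈ 1.083 mg/L.
Regimen B: f = (1/2)^(64/18) ≈ 0.0850; Cmin,ss = (1198/82)·f/(1−f) ≈ 1.357 mg/L.
Difference ≈ 1.083 − 1.357 ≈ -0.274 mg/L.

-0.3 mg/L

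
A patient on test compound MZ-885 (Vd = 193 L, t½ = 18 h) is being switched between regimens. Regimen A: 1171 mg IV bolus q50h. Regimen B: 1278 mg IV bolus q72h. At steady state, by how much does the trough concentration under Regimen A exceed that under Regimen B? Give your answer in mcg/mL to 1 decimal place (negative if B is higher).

0.6 mcg/mL

Regimen A: f = (1/2)^(50/18) ≈ 0.1458; Cmin,ss = (1171/193)·f/(1−f) ≈ 1.036 mcg/mL.
Regimen B: f = (1/2)^(72/18) ≈ 0.0625; Cmin,ss = (1278/193)·f/(1−f) ≈ 0.441 mcg/mL.
Difference ≈ 1.036 − 0.441 ≈ 0.595 mcg/mL.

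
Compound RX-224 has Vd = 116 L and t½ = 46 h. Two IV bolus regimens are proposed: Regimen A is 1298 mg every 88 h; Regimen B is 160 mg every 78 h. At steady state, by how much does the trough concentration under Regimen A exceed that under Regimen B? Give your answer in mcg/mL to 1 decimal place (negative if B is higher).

Regimen A: f = (1/2)^(88/46) ≈ 0.2655; Cmin,ss = (1298/116)·f/(1−f) ≈ 4.045 mcg/mL.
Regimen B: f = (1/2)^(78/46) ≈ 0.3087; Cmin,ss = (160/116)·f/(1−f) ≈ 0.616 mcg/mL.
Difference ≈ 4.045 − 0.616 ≈ 3.429 mcg/mL.

3.4 mcg/mL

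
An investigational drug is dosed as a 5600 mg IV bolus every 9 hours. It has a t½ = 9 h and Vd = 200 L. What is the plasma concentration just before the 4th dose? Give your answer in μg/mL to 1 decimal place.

24.5 μg/mL

f = (1/2)^(τ/t½) = (1/2)^(9/9) ≈ 0.5000.
C₀ = D/Vd = 5600/200 ≈ 28.000 μg/mL.
Before the 4th dose, 3 doses have been given. Superposition: Cmin = C₀·(f + f² + … + f^3).
≈ 28.000 × (0.5000 + 0.2500 + 0.1250) ≈ 28.000 × 0.8750 ≈ 24.500 μg/mL.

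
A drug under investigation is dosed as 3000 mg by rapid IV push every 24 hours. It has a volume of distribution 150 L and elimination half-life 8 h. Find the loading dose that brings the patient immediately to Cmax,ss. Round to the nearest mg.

3429 mg

f = (1/2)^(24/8) ≈ 0.125000; accumulation ratio R = 1/(1−f) ≈ 1.14286.
Loading dose to hit Cmax,ss on first dose: D_load = D_maint·R ≈ 3000 × 1.14286 ≈ 3428.58 mg.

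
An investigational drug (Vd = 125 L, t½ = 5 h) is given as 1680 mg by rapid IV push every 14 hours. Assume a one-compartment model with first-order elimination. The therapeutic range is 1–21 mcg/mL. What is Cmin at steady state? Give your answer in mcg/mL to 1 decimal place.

2.3 mcg/mL

τ/t½ = 14/5 ≈ 2.8, so fraction remaining f = (1/2)^(14/5) ≈ 0.1436.
At steady state, accumulation factor R = 1/(1 − e^(−kτ)) ≈ 1.1677.
Each bolus raises the concentration by D/Vd = 1680/125 ≈ 13.440 mcg/mL.
Cmax,ss = C₀/(1 − f) ≈ 13.440/0.8564 ≈ 15.694 mcg/mL.
One interval later, Cmin,ss = Cmax,ss·e^(−kτ) ≈ 15.694 × 0.1436 ≈ 2.254 mcg/mL.
Trough 2.3 mcg/mL vs MEC 1 mcg/mL: adequate.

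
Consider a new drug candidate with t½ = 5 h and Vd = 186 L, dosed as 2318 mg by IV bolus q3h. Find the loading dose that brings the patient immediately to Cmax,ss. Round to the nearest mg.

f = (1/2)^(3/5) ≈ 0.659754; accumulation ratio R = 1/(1−f) ≈ 2.93905.
Loading dose to hit Cmax,ss on first dose: D_load = D_maint·R ≈ 2318 × 2.93905 ≈ 6812.72 mg.

6813 mg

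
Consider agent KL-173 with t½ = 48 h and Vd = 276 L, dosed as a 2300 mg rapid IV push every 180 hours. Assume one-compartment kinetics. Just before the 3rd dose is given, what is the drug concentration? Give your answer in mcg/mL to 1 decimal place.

0.7 mcg/mL

f = (1/2)^(τ/t½) = (1/2)^(180/48) ≈ 0.0743.
C₀ = D/Vd = 2300/276 ≈ 8.333 mcg/mL.
Before the 3rd dose, 2 doses have been given. Superposition: Cmin = C₀·(f + f²).
≈ 8.333 × (0.0743 + 0.0055) ≈ 8.333 × 0.0798 ≈ 0.665 mcg/mL.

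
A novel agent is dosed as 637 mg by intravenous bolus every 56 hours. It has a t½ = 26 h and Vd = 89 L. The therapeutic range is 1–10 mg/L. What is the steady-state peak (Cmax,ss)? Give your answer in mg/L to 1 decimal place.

k = ln2/t½ = ln2/26 ≈ 0.026660 h⁻¹; fraction remaining f = e^(−kτ) = e^(−0.026660×56) ≈ 0.2247.
Accumulation ratio R = 1/(1 − f) ≈ 1/0.7753 ≈ 1.2898.
Each bolus raises the concentration by D/Vd = 637/89 ≈ 7.157 mg/L.
Steady-state peak Cmax,ss = C₀·R ≈ 7.157 × 1.2898 ≈ 9.231 mg/L.
Peak 9.2 mg/L vs MTC 10 mg/L: below toxic threshold.

9.2 mg/L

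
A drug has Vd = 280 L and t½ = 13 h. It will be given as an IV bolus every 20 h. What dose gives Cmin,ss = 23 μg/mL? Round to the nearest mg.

τ/t½ = 20/13 ≈ 1.5385, so f = (1/2)^(20/13) ≈ 0.344252.
Cmin,ss = (D/Vd)·f/(1−f), so D = Cmin,ss·Vd·(1−f)/f.
D = 23 × 280 × (1−f)/f ≈ 23 × 280 × 1.90485 ≈ 12267.23 mg.

12267 mg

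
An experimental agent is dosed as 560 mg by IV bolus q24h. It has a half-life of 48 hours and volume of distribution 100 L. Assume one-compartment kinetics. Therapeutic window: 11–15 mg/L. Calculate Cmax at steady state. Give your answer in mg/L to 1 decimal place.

k = ln2/t½ = ln2/48 ≈ 0.014441 h⁻¹; fraction remaining f = e^(−kτ) = e^(−0.014441×24) ≈ 0.7071.
Accumulation ratio R = 1/(1 − f) ≈ 1/0.2929 ≈ 3.4141.
Single-dose peak C₀ = D/Vd = 560/100 ≈ 5.600 mg/L.
Steady-state peak Cmax,ss = C₀·R ≈ 5.600 × 3.4141 ≈ 19.119 mg/L.
Peak 19.1 mg/L vs MTC 15 mg/L: exceeds toxic threshold.

19.1 mg/L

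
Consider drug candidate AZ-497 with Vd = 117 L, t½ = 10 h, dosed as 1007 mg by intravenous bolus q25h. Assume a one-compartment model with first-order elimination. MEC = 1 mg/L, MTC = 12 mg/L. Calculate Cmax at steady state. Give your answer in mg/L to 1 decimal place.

Over one 25-h interval, 25/10 ≈ 2.5 half-lives elapse, leaving f ≈ 0.1768 of each dose.
Accumulation ratio R = 1/(1 − f) ≈ 1/0.8232 ≈ 1.2148.
Each bolus raises the concentration by D/Vd = 1007/117 ≈ 8.607 mg/L.
Steady-state peak Cmax,ss = C₀·R ≈ 8.607 × 1.2148 ≈ 10.456 mg/L.
Peak 10.5 mg/L vs MTC 12 mg/L: below toxic threshold.

10.5 mg/L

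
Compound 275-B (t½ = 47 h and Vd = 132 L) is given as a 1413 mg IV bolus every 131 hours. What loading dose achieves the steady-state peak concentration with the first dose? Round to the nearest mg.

1652 mg

f = (1/2)^(131/47) ≈ 0.144863; accumulation ratio R = 1/(1−f) ≈ 1.16940.
Loading dose to hit Cmax,ss on first dose: D_load = D_maint·R ≈ 1413 × 1.16940 ≈ 1652.36 mg.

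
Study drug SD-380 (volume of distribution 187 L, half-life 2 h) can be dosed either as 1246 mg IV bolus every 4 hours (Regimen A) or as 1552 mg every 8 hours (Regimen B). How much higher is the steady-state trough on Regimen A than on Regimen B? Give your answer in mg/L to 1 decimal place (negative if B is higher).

1.7 mg/L

Regimen A: f = (1/2)^(4/2) ≈ 0.2500; Cmin,ss = (1246/187)·f/(1−f) ≈ 2.221 mg/L.
Regimen B: f = (1/2)^(8/2) ≈ 0.0625; Cmin,ss = (1552/187)·f/(1−f) ≈ 0.553 mg/L.
Difference ≈ 2.221 − 0.553 ≈ 1.668 mg/L.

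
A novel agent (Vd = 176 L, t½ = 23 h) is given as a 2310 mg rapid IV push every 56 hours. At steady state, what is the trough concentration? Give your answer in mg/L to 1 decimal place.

Over one 56-h interval, 56/23 ≈ 2.4348 half-lives elapse, leaving f ≈ 0.1850 of each dose.
At steady state, accumulation factor R = 1/(1 − e^(−kτ)) ≈ 1.2270.
Single-dose peak C₀ = D/Vd = 2310/176 ≈ 13.125 mg/L.
Steady-state peak Cmax,ss = C₀·R ≈ 13.125 × 1.2270 ≈ 16.104 mg/L.
One interval later, Cmin,ss = Cmax,ss·e^(−kτ) ≈ 16.104 × 0.1850 ≈ 2.979 mg/L.

3.0 mg/L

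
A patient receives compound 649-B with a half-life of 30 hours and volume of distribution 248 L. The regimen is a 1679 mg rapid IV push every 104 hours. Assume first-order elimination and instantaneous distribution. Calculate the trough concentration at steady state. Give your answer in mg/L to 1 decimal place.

0.7 mg/L

k = ln2/t½ = ln2/30 ≈ 0.023105 h⁻¹; fraction remaining f = e^(−kτ) = e^(−0.023105×104) ≈ 0.0905.
At steady state, accumulation factor R = 1/(1 − e^(−kτ)) ≈ 1.0995.
Single-dose peak C₀ = D/Vd = 1679/248 ≈ 6.770 mg/L.
Cmax,ss = C₀/(1 − f) ≈ 6.770/0.9095 ≈ 7.444 mg/L.
Steady-state trough Cmin,ss = Cmax,ss·f ≈ 7.444 × 0.0905 ≈ 0.674 mg/L.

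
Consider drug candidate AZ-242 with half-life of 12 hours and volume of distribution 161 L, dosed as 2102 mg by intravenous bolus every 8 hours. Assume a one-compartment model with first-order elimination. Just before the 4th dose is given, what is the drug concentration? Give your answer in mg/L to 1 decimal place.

f = (1/2)^(τ/t½) = (1/2)^(8/12) ≈ 0.6300.
C₀ = D/Vd = 2102/161 ≈ 13.056 mg/L.
Before the 4th dose, 3 doses have been given. Superposition: Cmin = C₀·(f + f² + … + f^3).
≈ 13.056 × (0.6300 + 0.3969 + 0.2500) ≈ 13.056 × 1.2769 ≈ 16.671 mg/L.

16.7 mg/L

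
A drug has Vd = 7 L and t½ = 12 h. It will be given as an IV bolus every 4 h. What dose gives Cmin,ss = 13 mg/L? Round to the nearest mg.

τ/t½ = 4/12 ≈ 0.33333, so f = (1/2)^(4/12) ≈ 0.793701.
Cmin,ss = (D/Vd)·f/(1−f), so D = Cmin,ss·Vd·(1−f)/f.
D = 13 × 7 × (1−f)/f ≈ 13 × 7 × 0.25992 ≈ 23.65 mg.

24 mg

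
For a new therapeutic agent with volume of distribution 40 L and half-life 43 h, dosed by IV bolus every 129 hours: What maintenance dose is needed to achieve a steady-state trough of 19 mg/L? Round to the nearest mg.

τ/t½ = 129/43 ≈ 3, so f = (1/2)^(129/43) ≈ 0.125000.
Cmin,ss = (D/Vd)·f/(1−f), so D = Cmin,ss·Vd·(1−f)/f.
D = 19 × 40 × (1−f)/f ≈ 19 × 40 × 7.00000 ≈ 5320.00 mg.

5320 mg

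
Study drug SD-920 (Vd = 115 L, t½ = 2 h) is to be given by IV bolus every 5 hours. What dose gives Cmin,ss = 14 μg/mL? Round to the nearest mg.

τ/t½ = 5/2 ≈ 2.5, so f = (1/2)^(5/2) ≈ 0.176777.
Cmin,ss = (D/Vd)·f/(1−f), so D = Cmin,ss·Vd·(1−f)/f.
D = 14 × 115 × (1−f)/f ≈ 14 × 115 × 4.65684 ≈ 7497.51 mg.

7498 mg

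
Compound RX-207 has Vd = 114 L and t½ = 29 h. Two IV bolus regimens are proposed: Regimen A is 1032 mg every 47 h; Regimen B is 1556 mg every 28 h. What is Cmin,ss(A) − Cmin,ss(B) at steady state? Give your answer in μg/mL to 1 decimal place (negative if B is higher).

-10.0 μg/mL

Regimen A: f = (1/2)^(47/29) ≈ 0.3252; Cmin,ss = (1032/114)·f/(1−f) ≈ 4.363 μg/mL.
Regimen B: f = (1/2)^(28/29) ≈ 0.5121; Cmin,ss = (1556/114)·f/(1−f) ≈ 14.326 μg/mL.
Difference ≈ 4.363 − 14.326 ≈ -9.963 μg/mL.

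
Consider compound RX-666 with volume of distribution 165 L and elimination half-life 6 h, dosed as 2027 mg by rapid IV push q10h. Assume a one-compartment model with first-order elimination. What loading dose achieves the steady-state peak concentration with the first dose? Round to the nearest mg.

2959 mg

f = (1/2)^(10/6) ≈ 0.314980; accumulation ratio R = 1/(1−f) ≈ 1.45981.
Loading dose to hit Cmax,ss on first dose: D_load = D_maint·R ≈ 2027 × 1.45981 ≈ 2959.03 mg.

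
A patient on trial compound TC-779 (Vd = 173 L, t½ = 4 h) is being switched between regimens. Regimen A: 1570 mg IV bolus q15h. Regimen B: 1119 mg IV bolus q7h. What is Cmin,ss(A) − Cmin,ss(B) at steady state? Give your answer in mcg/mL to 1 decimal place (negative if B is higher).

-2.0 mcg/mL

Regimen A: f = (1/2)^(15/4) ≈ 0.0743; Cmin,ss = (1570/173)·f/(1−f) ≈ 0.728 mcg/mL.
Regimen B: f = (1/2)^(7/4) ≈ 0.2973; Cmin,ss = (1119/173)·f/(1−f) ≈ 2.737 mcg/mL.
Difference ≈ 0.728 − 2.737 ≈ -2.009 mcg/mL.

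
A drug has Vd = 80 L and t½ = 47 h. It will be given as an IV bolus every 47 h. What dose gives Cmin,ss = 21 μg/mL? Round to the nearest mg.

1680 mg

τ/t½ = 47/47 ≈ 1, so f = (1/2)^(47/47) ≈ 0.500000.
Cmin,ss = (D/Vd)·f/(1−f), so D = Cmin,ss·Vd·(1−f)/f.
D = 21 × 80 × (1−f)/f ≈ 21 × 80 × 1.00000 ≈ 1680.00 mg.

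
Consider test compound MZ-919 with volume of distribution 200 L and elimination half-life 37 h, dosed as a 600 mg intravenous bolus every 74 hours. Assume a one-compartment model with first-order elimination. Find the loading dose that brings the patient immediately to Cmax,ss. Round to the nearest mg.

f = (1/2)^(74/37) ≈ 0.250000; accumulation ratio R = 1/(1−f) ≈ 1.33333.
Loading dose to hit Cmax,ss on first dose: D_load = D_maint·R ≈ 600 × 1.33333 ≈ 800.00 mg.

800 mg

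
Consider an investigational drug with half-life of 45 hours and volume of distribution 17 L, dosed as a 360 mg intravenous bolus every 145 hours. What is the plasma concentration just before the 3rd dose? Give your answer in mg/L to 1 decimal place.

2.5 mg/L

f = (1/2)^(τ/t½) = (1/2)^(145/45) ≈ 0.1072.
C₀ = D/Vd = 360/17 ≈ 21.176 mg/L.
Before the 3rd dose, 2 doses have been given. Superposition: Cmin = C₀·(f + f²).
≈ 21.176 × (0.1072 + 0.0115) ≈ 21.176 × 0.1187 ≈ 2.514 mg/L.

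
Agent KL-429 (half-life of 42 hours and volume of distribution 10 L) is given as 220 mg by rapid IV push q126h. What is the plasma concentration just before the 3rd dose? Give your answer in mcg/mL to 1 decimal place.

3.1 mcg/mL

f = (1/2)^(τ/t½) = (1/2)^(126/42) ≈ 0.1250.
C₀ = D/Vd = 220/10 ≈ 22.000 mcg/mL.
Before the 3rd dose, 2 doses have been given. Superposition: Cmin = C₀·(f + f²).
≈ 22.000 × (0.1250 + 0.0156) ≈ 22.000 × 0.1406 ≈ 3.093 mcg/mL.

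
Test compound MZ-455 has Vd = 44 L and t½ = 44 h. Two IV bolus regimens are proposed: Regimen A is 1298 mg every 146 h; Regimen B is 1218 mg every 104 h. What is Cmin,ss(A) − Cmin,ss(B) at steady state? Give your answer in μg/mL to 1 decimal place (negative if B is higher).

-3.4 μg/mL

Regimen A: f = (1/2)^(146/44) ≈ 0.1003; Cmin,ss = (1298/44)·f/(1−f) ≈ 3.289 μg/mL.
Regimen B: f = (1/2)^(104/44) ≈ 0.1943; Cmin,ss = (1218/44)·f/(1−f) ≈ 6.676 μg/mL.
Difference ≈ 3.289 − 6.676 ≈ -3.387 μg/mL.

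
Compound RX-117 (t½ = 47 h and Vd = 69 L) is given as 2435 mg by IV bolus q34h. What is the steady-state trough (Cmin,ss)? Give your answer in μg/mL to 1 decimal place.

τ/t½ = 34/47 ≈ 0.7234, so fraction remaining f = (1/2)^(34/47) ≈ 0.6057.
At steady state, accumulation factor R = 1/(1 − e^(−kτ)) ≈ 2.5361.
Each bolus raises the concentration by D/Vd = 2435/69 ≈ 35.290 μg/mL.
Cmax,ss = C₀/(1 − f) ≈ 35.290/0.3943 ≈ 89.500 μg/mL.
One interval later, Cmin,ss = Cmax,ss·e^(−kτ) ≈ 89.500 × 0.6057 ≈ 54.210 μg/mL.

54.2 μg/mL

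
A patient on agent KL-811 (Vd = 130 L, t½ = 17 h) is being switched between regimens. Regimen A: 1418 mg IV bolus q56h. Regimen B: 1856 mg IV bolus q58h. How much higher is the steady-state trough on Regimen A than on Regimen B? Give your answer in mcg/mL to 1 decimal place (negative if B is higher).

Regimen A: f = (1/2)^(56/17) ≈ 0.1019; Cmin,ss = (1418/130)·f/(1−f) ≈ 1.238 mcg/mL.
Regimen B: f = (1/2)^(58/17) ≈ 0.0940; Cmin,ss = (1856/130)·f/(1−f) ≈ 1.481 mcg/mL.
Difference ≈ 1.238 − 1.481 ≈ -0.243 mcg/mL.

-0.2 mcg/mL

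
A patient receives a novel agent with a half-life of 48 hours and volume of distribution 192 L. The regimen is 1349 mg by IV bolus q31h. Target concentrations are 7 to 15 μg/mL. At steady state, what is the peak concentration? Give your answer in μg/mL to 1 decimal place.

Over one 31-h interval, 31/48 ≈ 0.64583 half-lives elapse, leaving f ≈ 0.6391 of each dose.
Accumulation ratio R = 1/(1 − f) ≈ 1/0.3609 ≈ 2.7709.
Single-dose peak C₀ = D/Vd = 1349/192 ≈ 7.026 μg/mL.
Steady-state peak Cmax,ss = C₀·R ≈ 7.026 × 2.7709 ≈ 19.468 μg/mL.
Peak 19.5 μg/mL vs MTC 15 μg/mL: exceeds toxic threshold.

19.5 μg/mL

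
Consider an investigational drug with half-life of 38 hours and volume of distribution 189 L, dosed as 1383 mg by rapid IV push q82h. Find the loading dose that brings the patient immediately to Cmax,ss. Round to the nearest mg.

1782 mg

f = (1/2)^(82/38) ≈ 0.224083; accumulation ratio R = 1/(1−f) ≈ 1.28880.
Loading dose to hit Cmax,ss on first dose: D_load = D_maint·R ≈ 1383 × 1.28880 ≈ 1782.41 mg.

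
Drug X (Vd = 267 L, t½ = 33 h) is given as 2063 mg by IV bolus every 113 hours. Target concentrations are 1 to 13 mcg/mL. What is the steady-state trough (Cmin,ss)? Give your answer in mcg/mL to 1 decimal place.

0.8 mcg/mL

k = ln2/t½ = ln2/33 ≈ 0.021004 h⁻¹; fraction remaining f = e^(−kτ) = e^(−0.021004×113) ≈ 0.0932.
Each bolus raises the concentration by D/Vd = 2063/267 ≈ 7.727 mcg/mL.
Steady-state trough Cmin,ss = C₀·f/(1−f) ≈ 7.727 × 0.0932/0.9068 ≈ 0.794 mcg/mL.
Trough 0.8 mcg/mL vs MEC 1 mcg/mL: subtherapeutic.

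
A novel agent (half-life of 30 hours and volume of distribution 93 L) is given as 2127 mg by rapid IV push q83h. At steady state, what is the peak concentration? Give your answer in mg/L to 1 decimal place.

26.8 mg/L

Over one 83-h interval, 83/30 ≈ 2.7667 half-lives elapse, leaving f ≈ 0.1469 of each dose.
Accumulation ratio R = 1/(1 − f) ≈ 1/0.8531 ≈ 1.1722.
Single-dose peak C₀ = D/Vd = 2127/93 ≈ 22.871 mg/L.
Steady-state peak Cmax,ss = C₀·R ≈ 22.871 × 1.1722 ≈ 26.809 mg/L.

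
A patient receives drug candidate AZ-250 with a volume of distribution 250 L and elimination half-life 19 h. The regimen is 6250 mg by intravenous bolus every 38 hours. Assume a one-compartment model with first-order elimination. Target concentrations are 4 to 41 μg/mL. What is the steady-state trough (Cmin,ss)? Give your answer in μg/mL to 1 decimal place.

τ = 38 h = 2 half-lives, so f = (1/2)^2 = 0.25.
At steady state, R = 1/(1 − 0.25) = 4/3.
Single-dose peak C₀ = D/Vd = 6250/250 = 25 μg/mL.
Steady-state peak Cmax,ss = C₀·R = 25 × 4/3 ≈ 33.333 μg/mL.
Steady-state trough Cmin,ss = Cmax,ss·f ≈ 33.333 × 0.25 ≈ 8.333 μg/mL.
Trough 8.3 μg/mL vs MEC 4 μg/mL: adequate.

8.3 μg/mL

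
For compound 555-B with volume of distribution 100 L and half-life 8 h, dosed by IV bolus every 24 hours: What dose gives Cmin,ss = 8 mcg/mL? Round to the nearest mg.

5600 mg

τ/t½ = 24/8 ≈ 3, so f = (1/2)^(24/8) ≈ 0.125000.
Cmin,ss = (D/Vd)·f/(1−f), so D = Cmin,ss·Vd·(1−f)/f.
D = 8 × 100 × (1−f)/f ≈ 8 × 100 × 7.00000 ≈ 5600.00 mg.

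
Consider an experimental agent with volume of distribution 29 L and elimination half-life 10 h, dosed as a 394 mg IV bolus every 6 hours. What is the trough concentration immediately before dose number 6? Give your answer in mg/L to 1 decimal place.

23.1 mg/L

f = (1/2)^(τ/t½) = (1/2)^(6/10) ≈ 0.6598.
C₀ = D/Vd = 394/29 ≈ 13.586 mg/L.
Before the 6th dose, 5 doses have been given. Superposition: Cmin = C₀·(f + f² + … + f^5).
≈ 13.586 × (0.6598 + 0.4353 + 0.2872 + 0.1895 + 0.1250) ≈ 13.586 × 1.6968 ≈ 23.053 mg/L.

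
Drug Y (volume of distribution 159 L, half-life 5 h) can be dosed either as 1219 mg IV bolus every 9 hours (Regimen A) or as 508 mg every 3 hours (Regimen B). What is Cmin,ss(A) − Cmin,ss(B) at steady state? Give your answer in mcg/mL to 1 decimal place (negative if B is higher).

-3.1 mcg/mL

Regimen A: f = (1/2)^(9/5) ≈ 0.2872; Cmin,ss = (1219/159)·f/(1−f) ≈ 3.089 mcg/mL.
Regimen B: f = (1/2)^(3/5) ≈ 0.6598; Cmin,ss = (508/159)·f/(1−f) ≈ 6.196 mcg/mL.
Difference ≈ 3.089 − 6.196 ≈ -3.107 mcg/mL.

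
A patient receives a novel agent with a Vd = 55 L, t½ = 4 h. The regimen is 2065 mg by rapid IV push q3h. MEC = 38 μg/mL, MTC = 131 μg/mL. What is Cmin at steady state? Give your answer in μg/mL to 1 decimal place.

55.1 μg/mL

Over one 3-h interval, 3/4 ≈ 0.75 half-lives elapse, leaving f ≈ 0.5946 of each dose.
At steady state, accumulation factor R = 1/(1 − e^(−kτ)) ≈ 2.4667.
Single-dose peak C₀ = D/Vd = 2065/55 ≈ 37.545 μg/mL.
Cmax,ss = C₀/(1 − f) ≈ 37.545/0.4054 ≈ 92.612 μg/mL.
Steady-state trough Cmin,ss = Cmax,ss·f ≈ 92.612 × 0.5946 ≈ 55.067 μg/mL.
Trough 55.1 μg/mL vs MEC 38 μg/mL: adequate.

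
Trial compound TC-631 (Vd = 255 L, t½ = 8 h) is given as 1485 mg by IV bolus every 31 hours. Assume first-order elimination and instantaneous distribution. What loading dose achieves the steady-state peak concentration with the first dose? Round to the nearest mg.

f = (1/2)^(31/8) ≈ 0.068157; accumulation ratio R = 1/(1−f) ≈ 1.07314.
Loading dose to hit Cmax,ss on first dose: D_load = D_maint·R ≈ 1485 × 1.07314 ≈ 1593.61 mg.

1594 mg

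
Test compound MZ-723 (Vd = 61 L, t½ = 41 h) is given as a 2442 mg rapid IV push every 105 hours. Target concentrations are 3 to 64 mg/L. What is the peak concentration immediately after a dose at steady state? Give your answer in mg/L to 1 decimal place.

48.2 mg/L

τ/t½ = 105/41 ≈ 2.561, so fraction remaining f = (1/2)^(105/41) ≈ 0.1695.
At steady state, accumulation factor R = 1/(1 − e^(−kτ)) ≈ 1.2041.
Each bolus raises the concentration by D/Vd = 2442/61 ≈ 40.033 mg/L.
Steady-state peak Cmax,ss = C₀·R ≈ 40.033 × 1.2041 ≈ 48.204 mg/L.
Peak 48.2 mg/L vs MTC 64 mg/L: below toxic threshold.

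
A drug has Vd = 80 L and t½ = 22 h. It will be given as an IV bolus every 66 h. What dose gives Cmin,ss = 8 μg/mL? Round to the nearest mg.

τ/t½ = 66/22 ≈ 3, so f = (1/2)^(66/22) ≈ 0.125000.
Cmin,ss = (D/Vd)·f/(1−f), so D = Cmin,ss·Vd·(1−f)/f.
D = 8 × 80 × (1−f)/f ≈ 8 × 80 × 7.00000 ≈ 4480.00 mg.

4480 mg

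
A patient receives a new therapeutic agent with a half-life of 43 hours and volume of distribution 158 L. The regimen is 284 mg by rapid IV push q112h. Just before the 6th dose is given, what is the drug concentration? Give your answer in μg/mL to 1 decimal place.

0.4 μg/mL

f = (1/2)^(τ/t½) = (1/2)^(112/43) ≈ 0.1644.
C₀ = D/Vd = 284/158 ≈ 1.797 μg/mL.
Before the 6th dose, 5 doses have been given. Superposition: Cmin = C₀·(f + f² + … + f^5).
≈ 1.797 × (0.1644 + 0.0270 + 0.0044 + 0.0007 + 0.0001) ≈ 1.797 × 0.1966 ≈ 0.353 μg/mL.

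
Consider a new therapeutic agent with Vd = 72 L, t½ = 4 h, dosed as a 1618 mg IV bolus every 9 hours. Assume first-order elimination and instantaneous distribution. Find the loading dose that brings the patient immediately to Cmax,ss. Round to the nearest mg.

2049 mg

f = (1/2)^(9/4) ≈ 0.210224; accumulation ratio R = 1/(1−f) ≈ 1.26618.
Loading dose to hit Cmax,ss on first dose: D_load = D_maint·R ≈ 1618 × 1.26618 ≈ 2048.68 mg.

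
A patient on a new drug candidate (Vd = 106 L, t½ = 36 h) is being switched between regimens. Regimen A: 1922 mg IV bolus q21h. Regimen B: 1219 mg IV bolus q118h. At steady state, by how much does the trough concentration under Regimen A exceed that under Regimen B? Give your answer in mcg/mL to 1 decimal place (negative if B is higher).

35.1 mcg/mL

Regimen A: f = (1/2)^(21/36) ≈ 0.6674; Cmin,ss = (1922/106)·f/(1−f) ≈ 36.384 mcg/mL.
Regimen B: f = (1/2)^(118/36) ≈ 0.1031; Cmin,ss = (1219/106)·f/(1−f) ≈ 1.322 mcg/mL.
Difference ≈ 36.384 − 1.322 ≈ 35.062 mcg/mL.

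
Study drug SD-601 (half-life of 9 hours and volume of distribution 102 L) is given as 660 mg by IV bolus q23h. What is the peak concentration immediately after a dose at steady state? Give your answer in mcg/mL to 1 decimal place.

7.8 mcg/mL

Over one 23-h interval, 23/9 ≈ 2.5556 half-lives elapse, leaving f ≈ 0.1701 of each dose.
Accumulation ratio R = 1/(1 − f) ≈ 1/0.8299 ≈ 1.2050.
Single-dose peak C₀ = D/Vd = 660/102 ≈ 6.471 mcg/mL.
Cmax,ss = C₀/(1 − f) ≈ 6.471/0.8299 ≈ 7.797 mcg/mL.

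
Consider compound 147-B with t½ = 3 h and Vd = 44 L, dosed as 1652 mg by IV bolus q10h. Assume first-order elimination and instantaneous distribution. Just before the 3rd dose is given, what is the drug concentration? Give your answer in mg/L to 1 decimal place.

f = (1/2)^(τ/t½) = (1/2)^(10/3) ≈ 0.0992.
C₀ = D/Vd = 1652/44 ≈ 37.545 mg/L.
Before the 3rd dose, 2 doses have been given. Superposition: Cmin = C₀·(f + f²).
≈ 37.545 × (0.0992 + 0.0098) ≈ 37.545 × 0.1090 ≈ 4.092 mg/L.

4.1 mg/L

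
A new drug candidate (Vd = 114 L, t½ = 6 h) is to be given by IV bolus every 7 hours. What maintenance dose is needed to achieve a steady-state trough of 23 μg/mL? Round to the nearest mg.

τ/t½ = 7/6 ≈ 1.1667, so f = (1/2)^(7/6) ≈ 0.445449.
Cmin,ss = (D/Vd)·f/(1−f), so D = Cmin,ss·Vd·(1−f)/f.
D = 23 × 114 × (1−f)/f ≈ 23 × 114 × 1.24493 ≈ 3264.21 mg.

3264 mg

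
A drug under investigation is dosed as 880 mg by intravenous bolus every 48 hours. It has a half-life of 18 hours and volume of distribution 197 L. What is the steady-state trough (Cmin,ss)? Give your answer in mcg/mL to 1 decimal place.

0.8 mcg/mL

τ/t½ = 48/18 ≈ 2.6667, so fraction remaining f = (1/2)^(48/18) ≈ 0.1575.
Single-dose peak C₀ = D/Vd = 880/197 ≈ 4.467 mcg/mL.
Steady-state trough Cmin,ss = C₀·f/(1−f) ≈ 4.467 × 0.1575/0.8425 ≈ 0.835 mcg/mL.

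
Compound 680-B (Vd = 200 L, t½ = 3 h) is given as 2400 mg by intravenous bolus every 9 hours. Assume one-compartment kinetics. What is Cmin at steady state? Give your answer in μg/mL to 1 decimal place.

1.7 μg/mL

τ = 9 h = 3 half-lives, so f = (1/2)^3 = 0.125.
Accumulation ratio R = 1/(1 − f) = 1/0.875 = 8/7.
Single-dose peak C₀ = D/Vd = 2400/200 = 12 μg/mL.
Steady-state peak Cmax,ss = C₀·R = 12 × 8/7 ≈ 13.714 μg/mL.
Steady-state trough Cmin,ss = Cmax,ss·f ≈ 13.714 × 0.125 ≈ 1.714 μg/mL.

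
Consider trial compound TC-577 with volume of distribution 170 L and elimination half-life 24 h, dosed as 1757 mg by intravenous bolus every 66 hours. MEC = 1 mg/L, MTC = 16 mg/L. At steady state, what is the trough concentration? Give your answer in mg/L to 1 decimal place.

τ/t½ = 66/24 ≈ 2.75, so fraction remaining f = (1/2)^(66/24) ≈ 0.1487.
Single-dose peak C₀ = D/Vd = 1757/170 ≈ 10.335 mg/L.
Steady-state trough Cmin,ss = C₀·f/(1−f) ≈ 10.335 × 0.1487/0.8513 ≈ 1.805 mg/L.
Trough 1.8 mg/L vs MEC 1 mg/L: adequate.

1.8 mg/L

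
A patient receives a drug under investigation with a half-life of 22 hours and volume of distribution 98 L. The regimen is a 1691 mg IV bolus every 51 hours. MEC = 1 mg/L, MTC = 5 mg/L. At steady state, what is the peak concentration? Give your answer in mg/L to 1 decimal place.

21.6 mg/L

Over one 51-h interval, 51/22 ≈ 2.3182 half-lives elapse, leaving f ≈ 0.2005 of each dose.
At steady state, accumulation factor R = 1/(1 − e^(−kτ)) ≈ 1.2508.
Single-dose peak C₀ = D/Vd = 1691/98 ≈ 17.255 mg/L.
Steady-state peak Cmax,ss = C₀·R ≈ 17.255 × 1.2508 ≈ 21.583 mg/L.
Peak 21.6 mg/L vs MTC 5 mg/L: exceeds toxic threshold.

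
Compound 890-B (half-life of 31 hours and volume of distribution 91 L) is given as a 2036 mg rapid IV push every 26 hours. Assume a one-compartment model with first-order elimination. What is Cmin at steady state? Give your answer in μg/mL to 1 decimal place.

28.4 μg/mL

k = ln2/t½ = ln2/31 ≈ 0.022360 h⁻¹; fraction remaining f = e^(−kτ) = e^(−0.022360×26) ≈ 0.5591.
At steady state, accumulation factor R = 1/(1 − e^(−kτ)) ≈ 2.2681.
Each bolus raises the concentration by D/Vd = 2036/91 ≈ 22.374 μg/mL.
Cmax,ss = C₀/(1 − f) ≈ 22.374/0.4409 ≈ 50.746 μg/mL.
One interval later, Cmin,ss = Cmax,ss·e^(−kτ) ≈ 50.746 × 0.5591 ≈ 28.372 μg/mL.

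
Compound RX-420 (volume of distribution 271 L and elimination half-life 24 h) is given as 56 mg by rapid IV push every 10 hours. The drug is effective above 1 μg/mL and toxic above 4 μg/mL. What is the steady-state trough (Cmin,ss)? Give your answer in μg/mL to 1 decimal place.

Over one 10-h interval, 10/24 ≈ 0.41667 half-lives elapse, leaving f ≈ 0.7492 of each dose.
Single-dose peak C₀ = D/Vd = 56/271 ≈ 0.207 μg/mL.
Steady-state trough Cmin,ss = C₀·f/(1−f) ≈ 0.207 × 0.7492/0.2508 ≈ 0.618 μg/mL.
Trough 0.6 μg/mL vs MEC 1 μg/mL: subtherapeutic.

0.6 μg/mL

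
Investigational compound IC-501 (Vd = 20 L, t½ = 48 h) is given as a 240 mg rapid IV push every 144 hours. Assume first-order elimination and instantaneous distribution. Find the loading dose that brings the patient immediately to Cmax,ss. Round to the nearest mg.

274 mg

f = (1/2)^(144/48) ≈ 0.125000; accumulation ratio R = 1/(1−f) ≈ 1.14286.
Loading dose to hit Cmax,ss on first dose: D_load = D_maint·R ≈ 240 × 1.14286 ≈ 274.29 mg.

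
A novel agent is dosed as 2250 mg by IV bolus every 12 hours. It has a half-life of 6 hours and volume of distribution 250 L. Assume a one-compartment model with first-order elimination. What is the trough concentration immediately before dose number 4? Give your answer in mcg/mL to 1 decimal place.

f = (1/2)^(τ/t½) = (1/2)^(12/6) ≈ 0.2500.
C₀ = D/Vd = 2250/250 ≈ 9.000 mcg/mL.
Before the 4th dose, 3 doses have been given. Superposition: Cmin = C₀·(f + f² + … + f^3).
≈ 9.000 × (0.2500 + 0.0625 + 0.0156) ≈ 9.000 × 0.3281 ≈ 2.953 mcg/mL.

3.0 mcg/mL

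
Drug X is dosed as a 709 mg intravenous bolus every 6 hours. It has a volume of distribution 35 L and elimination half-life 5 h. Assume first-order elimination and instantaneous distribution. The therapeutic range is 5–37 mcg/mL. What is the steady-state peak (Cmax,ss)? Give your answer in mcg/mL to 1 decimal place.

τ/t½ = 6/5 ≈ 1.2, so fraction remaining f = (1/2)^(6/5) ≈ 0.4353.
At steady state, accumulation factor R = 1/(1 − e^(−kτ)) ≈ 1.7709.
Each bolus raises the concentration by D/Vd = 709/35 ≈ 20.257 mcg/mL.
Cmax,ss = C₀/(1 − f) ≈ 20.257/0.5647 ≈ 35.872 mcg/mL.
Peak 35.9 mcg/mL vs MTC 37 mcg/mL: below toxic threshold.

35.9 mcg/mL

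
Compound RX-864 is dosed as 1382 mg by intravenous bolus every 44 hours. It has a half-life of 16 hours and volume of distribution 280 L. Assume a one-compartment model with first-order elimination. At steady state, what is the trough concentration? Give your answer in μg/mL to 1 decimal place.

0.9 μg/mL

τ/t½ = 44/16 ≈ 2.75, so fraction remaining f = (1/2)^(44/16) ≈ 0.1487.
Each bolus raises the concentration by D/Vd = 1382/280 ≈ 4.936 μg/mL.
Steady-state trough Cmin,ss = C₀·f/(1−f) ≈ 4.936 × 0.1487/0.8513 ≈ 0.862 μg/mL.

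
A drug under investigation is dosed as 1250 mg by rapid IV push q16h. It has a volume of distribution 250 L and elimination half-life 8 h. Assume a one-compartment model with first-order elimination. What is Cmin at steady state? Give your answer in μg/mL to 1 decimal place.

1.7 μg/mL

τ = 16 h = 2 half-lives, so f = (1/2)^2 = 0.25.
Accumulation ratio R = 1/(1 − f) = 1/0.75 = 4/3.
Single-dose peak C₀ = D/Vd = 1250/250 = 5 μg/mL.
Steady-state peak Cmax,ss = C₀·R = 5 × 4/3 ≈ 6.667 μg/mL.
Steady-state trough Cmin,ss = Cmax,ss·f ≈ 6.667 × 0.25 ≈ 1.667 μg/mL.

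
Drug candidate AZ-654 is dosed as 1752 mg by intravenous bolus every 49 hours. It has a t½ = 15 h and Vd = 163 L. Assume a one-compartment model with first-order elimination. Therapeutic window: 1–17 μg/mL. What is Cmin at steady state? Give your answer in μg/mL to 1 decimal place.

k = ln2/t½ = ln2/15 ≈ 0.046210 h⁻¹; fraction remaining f = e^(−kτ) = e^(−0.046210×49) ≈ 0.1039.
At steady state, accumulation factor R = 1/(1 − e^(−kτ)) ≈ 1.1159.
Single-dose peak C₀ = D/Vd = 1752/163 ≈ 10.748 μg/mL.
Steady-state peak Cmax,ss = C₀·R ≈ 10.748 × 1.1159 ≈ 11.994 μg/mL.
One interval later, Cmin,ss = Cmax,ss·e^(−kτ) ≈ 11.994 × 0.1039 ≈ 1.246 μg/mL.
Trough 1.2 μg/mL vs MEC 1 μg/mL: adequate.

1.2 μg/mL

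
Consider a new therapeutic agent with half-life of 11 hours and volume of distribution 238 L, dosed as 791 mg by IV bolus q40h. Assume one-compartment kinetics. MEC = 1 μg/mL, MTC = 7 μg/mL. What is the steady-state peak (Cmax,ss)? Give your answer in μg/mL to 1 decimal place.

3.6 μg/mL

τ/t½ = 40/11 ≈ 3.6364, so fraction remaining f = (1/2)^(40/11) ≈ 0.0804.
At steady state, accumulation factor R = 1/(1 − e^(−kτ)) ≈ 1.0874.
Each bolus raises the concentration by D/Vd = 791/238 ≈ 3.324 μg/mL.
Steady-state peak Cmax,ss = C₀·R ≈ 3.324 × 1.0874 ≈ 3.615 μg/mL.
Peak 3.6 μg/mL vs MTC 7 μg/mL: below toxic threshold.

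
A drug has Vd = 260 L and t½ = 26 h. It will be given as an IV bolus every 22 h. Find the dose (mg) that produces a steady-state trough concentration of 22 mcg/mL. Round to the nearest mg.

4563 mg

τ/t½ = 22/26 ≈ 0.84615, so f = (1/2)^(22/26) ≈ 0.556266.
Cmin,ss = (D/Vd)·f/(1−f), so D = Cmin,ss·Vd·(1−f)/f.
D = 22 × 260 × (1−f)/f ≈ 22 × 260 × 0.79770 ≈ 4562.84 mg.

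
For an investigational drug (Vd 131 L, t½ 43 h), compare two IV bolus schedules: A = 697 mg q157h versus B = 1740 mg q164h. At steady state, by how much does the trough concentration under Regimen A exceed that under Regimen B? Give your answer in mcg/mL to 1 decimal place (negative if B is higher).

Regimen A: f = (1/2)^(157/43) ≈ 0.0796; Cmin,ss = (697/131)·f/(1−f) ≈ 0.460 mcg/mL.
Regimen B: f = (1/2)^(164/43) ≈ 0.0711; Cmin,ss = (1740/131)·f/(1−f) ≈ 1.017 mcg/mL.
Difference ≈ 0.460 − 1.017 ≈ -0.557 mcg/mL.

-0.6 mcg/mL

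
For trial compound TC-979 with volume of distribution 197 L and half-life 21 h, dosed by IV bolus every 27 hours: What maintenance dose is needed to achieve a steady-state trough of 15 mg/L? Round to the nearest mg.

τ/t½ = 27/21 ≈ 1.2857, so f = (1/2)^(27/21) ≈ 0.410168.
Cmin,ss = (D/Vd)·f/(1−f), so D = Cmin,ss·Vd·(1−f)/f.
D = 15 × 197 × (1−f)/f ≈ 15 × 197 × 1.43803 ≈ 4249.38 mg.

4249 mg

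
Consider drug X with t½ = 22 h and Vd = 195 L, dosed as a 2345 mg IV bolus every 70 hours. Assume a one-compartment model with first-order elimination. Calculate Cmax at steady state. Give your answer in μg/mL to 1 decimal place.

13.5 μg/mL

k = ln2/t½ = ln2/22 ≈ 0.031507 h⁻¹; fraction remaining f = e^(−kτ) = e^(−0.031507×70) ≈ 0.1102.
Accumulation ratio R = 1/(1 − f) ≈ 1/0.8898 ≈ 1.1238.
Each bolus raises the concentration by D/Vd = 2345/195 ≈ 12.026 μg/mL.
Steady-state peak Cmax,ss = C₀·R ≈ 12.026 × 1.1238 ≈ 13.515 μg/mL.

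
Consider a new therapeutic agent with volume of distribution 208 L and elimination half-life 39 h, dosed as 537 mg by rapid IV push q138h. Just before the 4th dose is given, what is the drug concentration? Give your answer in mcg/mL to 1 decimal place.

f = (1/2)^(τ/t½) = (1/2)^(138/39) ≈ 0.0861.
C₀ = D/Vd = 537/208 ≈ 2.582 mcg/mL.
Before the 4th dose, 3 doses have been given. Superposition: Cmin = C₀·(f + f² + … + f^3).
≈ 2.582 × (0.0861 + 0.0074 + 0.0006) ≈ 2.582 × 0.0941 ≈ 0.243 mcg/mL.

0.2 mcg/mL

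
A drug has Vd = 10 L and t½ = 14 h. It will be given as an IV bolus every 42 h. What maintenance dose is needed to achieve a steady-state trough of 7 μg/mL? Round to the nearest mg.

490 mg

τ/t½ = 42/14 ≈ 3, so f = (1/2)^(42/14) ≈ 0.125000.
Cmin,ss = (D/Vd)·f/(1−f), so D = Cmin,ss·Vd·(1−f)/f.
D = 7 × 10 × (1−f)/f ≈ 7 × 10 × 7.00000 ≈ 490.00 mg.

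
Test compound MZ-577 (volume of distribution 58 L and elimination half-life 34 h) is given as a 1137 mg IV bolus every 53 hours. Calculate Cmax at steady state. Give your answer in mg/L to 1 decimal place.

29.7 mg/L

k = ln2/t½ = ln2/34 ≈ 0.020387 h⁻¹; fraction remaining f = e^(−kτ) = e^(−0.020387×53) ≈ 0.3394.
At steady state, accumulation factor R = 1/(1 − e^(−kτ)) ≈ 1.5138.
Each bolus raises the concentration by D/Vd = 1137/58 ≈ 19.603 mg/L.
Steady-state peak Cmax,ss = C₀·R ≈ 19.603 × 1.5138 ≈ 29.675 mg/L.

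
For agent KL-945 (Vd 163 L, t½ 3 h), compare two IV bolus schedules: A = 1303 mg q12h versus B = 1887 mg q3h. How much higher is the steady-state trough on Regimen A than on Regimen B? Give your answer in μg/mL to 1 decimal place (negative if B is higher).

-11.0 μg/mL

Regimen A: f = (1/2)^(12/3) ≈ 0.0625; Cmin,ss = (1303/163)·f/(1−f) ≈ 0.533 μg/mL.
Regimen B: f = (1/2)^(3/3) ≈ 0.5000; Cmin,ss = (1887/163)·f/(1−f) ≈ 11.577 μg/mL.
Difference ≈ 0.533 − 11.577 ≈ -11.044 μg/mL.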